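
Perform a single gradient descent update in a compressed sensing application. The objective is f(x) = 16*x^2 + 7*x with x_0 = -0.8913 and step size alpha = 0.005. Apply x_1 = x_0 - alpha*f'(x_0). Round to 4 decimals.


We compute the gradient at x_0 and apply the update.
f'(x) = 32*x + 7
f'(-0.8913) = 32*-0.8913 + 7 = -21.5216
x_1 = -0.8913 - 0.005*-21.5216 = -0.7837


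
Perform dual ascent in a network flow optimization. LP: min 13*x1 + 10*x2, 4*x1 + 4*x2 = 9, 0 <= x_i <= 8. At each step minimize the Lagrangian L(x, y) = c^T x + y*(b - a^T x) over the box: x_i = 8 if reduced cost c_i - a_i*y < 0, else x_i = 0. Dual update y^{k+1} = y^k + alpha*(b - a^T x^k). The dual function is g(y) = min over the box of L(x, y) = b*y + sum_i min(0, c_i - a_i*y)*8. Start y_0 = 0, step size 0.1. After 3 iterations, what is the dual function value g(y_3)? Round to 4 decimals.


Dual ascent for LP: min 13*x1 + 10*x2, 4*x1 + 4*x2 = 9, 0 <= x_i <= 8
Step 1: y^k = 0.0, reduced costs: (13.0, 10.0)
  x^k = (0.0, 0.0), subgradient = b - a^T x = 9.0
  y^{k+1} = 0.0 + 0.1*9.0 = 0.9
Step 2: y^k = 0.9, reduced costs: (9.4, 6.4)
  x^k = (0.0, 0.0), subgradient = b - a^T x = 9.0
  y^{k+1} = 0.9 + 0.1*9.0 = 1.8
Step 3: y^k = 1.8, reduced costs: (5.8, 2.8)
  x^k = (0.0, 0.0), subgradient = b - a^T x = 9.0
  y^{k+1} = 1.8 + 0.1*9.0 = 2.7
Dual objective at y_3 = 2.7: reduced costs (2.2, -0.8), box minimizer x = (0.0, 8.0)
g(y_3) = b*y + (c1 - a1*y)*x1 + (c2 - a2*y)*x2 = 9*2.7 + 2.2*0.0 + (-0.8)*8.0 = 24.3 + 0.0 - 6.4 = 17.9


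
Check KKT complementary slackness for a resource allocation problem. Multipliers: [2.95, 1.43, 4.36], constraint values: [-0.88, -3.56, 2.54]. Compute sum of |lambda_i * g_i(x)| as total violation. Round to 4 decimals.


KKT complementary slackness check:
lambda_1 * g_1 = 2.95 * -0.88 = -2.596
lambda_2 * g_2 = 1.43 * -3.56 = -5.0908
lambda_3 * g_3 = 4.36 * 2.54 = 11.0744
Total violation = 2.596 + 5.0908 + 11.0744 = 18.7612


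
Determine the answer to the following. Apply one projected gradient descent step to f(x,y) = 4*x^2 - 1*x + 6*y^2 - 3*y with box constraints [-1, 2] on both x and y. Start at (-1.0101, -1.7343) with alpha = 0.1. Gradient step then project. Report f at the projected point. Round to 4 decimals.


Step 1: Compute gradient at (-1.0101, -1.7343).
grad_x = 2*4*-1.0101 - 1 = -9.0808
grad_y = 2*6*-1.7343 - 3 = -23.8116
Step 2: Gradient step.
x_raw = -1.0101 - 0.1*-9.0808 = -0.102
y_raw = -1.7343 - 0.1*-23.8116 = 0.6469
Step 3: Project onto [-1, 2].
x_proj = clip(-0.102) = -0.102
y_proj = clip(0.6469) = 0.6469
Step 4: Evaluate f.
f(-0.102, 0.6469) = 0.7136


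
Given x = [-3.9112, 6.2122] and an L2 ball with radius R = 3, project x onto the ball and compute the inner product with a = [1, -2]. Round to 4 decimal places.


Step 1: Compute ||x|| (intermediates to 6 decimals).
||x|| = sqrt((-3.9112)^2 + 6.2122^2) = 7.340907
Step 2: Project.
Since ||x|| > R, scale = R/||x|| = 3/7.340907 = 0.408669, proj(x) = scale * x
proj(x) = [-1.598386, 2.538734]
Step 3: Dot product.
a^T * proj(x) = 1*(-1.598386) - 2*2.538734 = -6.6759


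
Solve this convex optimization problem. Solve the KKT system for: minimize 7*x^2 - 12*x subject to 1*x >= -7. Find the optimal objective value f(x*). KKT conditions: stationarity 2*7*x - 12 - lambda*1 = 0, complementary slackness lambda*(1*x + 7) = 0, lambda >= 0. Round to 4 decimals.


Step 1: Try lambda = 0 (constraint inactive).
Stationarity: 2*7*x - 12 = 0
x* = 12/(2*7) = 6/7 = 0.8571 (rounded; the exact value 6/7 is used below)
Check constraint: 1*0.8571 = 0.8571 >= -7 -- satisfied.
Step 2: Compute optimal value.
f(x*) = 7*(6/7)^2 - 12*(6/7) = -5.1429


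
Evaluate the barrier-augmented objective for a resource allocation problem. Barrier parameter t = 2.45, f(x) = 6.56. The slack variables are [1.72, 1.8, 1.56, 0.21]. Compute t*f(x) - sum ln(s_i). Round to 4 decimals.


Step 1: Compute log-barrier.
ln values: [0.5423, 0.5878, 0.4447, -1.5606]
phi = -(0.5423 + 0.5878 + 0.4447 - 1.5606) = -0.0141
Step 2: Compute augmented objective.
t*f(x) = 2.45*6.56 = 16.072
Total = 16.072 - 0.0141 = 16.0579


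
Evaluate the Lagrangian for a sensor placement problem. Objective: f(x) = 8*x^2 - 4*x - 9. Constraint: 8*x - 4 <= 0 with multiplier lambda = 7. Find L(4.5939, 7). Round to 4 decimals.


Step 1: Evaluate f(x).
f(4.5939) = 8*4.5939^2 - 4*4.5939 - 9 = 141.4557
Step 2: Evaluate g(x).
g(4.5939) = 8*4.5939 - 4 = 32.7512
Step 3: Compute Lagrangian.
L = 141.4557 + 7*32.7512 = 370.7141


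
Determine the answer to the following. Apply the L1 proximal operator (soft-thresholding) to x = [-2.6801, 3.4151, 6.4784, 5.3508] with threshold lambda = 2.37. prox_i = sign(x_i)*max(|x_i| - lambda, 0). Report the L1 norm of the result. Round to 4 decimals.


Soft-thresholding with lambda = 2.37:
prox(-2.6801) = sign(-2.6801)*max(|-2.6801| - 2.37, 0) = -0.3101
prox(3.4151) = sign(3.4151)*max(|3.4151| - 2.37, 0) = 1.0451
prox(6.4784) = sign(6.4784)*max(|6.4784| - 2.37, 0) = 4.1084
prox(5.3508) = sign(5.3508)*max(|5.3508| - 2.37, 0) = 2.9808
prox(x) = [-0.3101, 1.0451, 4.1084, 2.9808]
||prox(x)||_1 = 0.3101 + 1.0451 + 4.1084 + 2.9808 = 8.4444


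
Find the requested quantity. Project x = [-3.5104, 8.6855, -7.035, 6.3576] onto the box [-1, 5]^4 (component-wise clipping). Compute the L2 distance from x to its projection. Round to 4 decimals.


Project each component onto [-1, 5].
clip(-3.5104) = -1.0, clip(8.6855) = 5.0, clip(-7.035) = -1.0, clip(6.3576) = 5.0
Projection = [-1.0, 5.0, -1.0, 5.0]
Squared diffs: [6.3021, 13.5829, 36.4212, 1.8431]
Distance = sqrt(58.1493) = 7.6256


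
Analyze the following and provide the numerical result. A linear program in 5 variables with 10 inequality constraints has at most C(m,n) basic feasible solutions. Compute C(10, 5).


Each vertex corresponds to some choice of n active constraints out of m, so the number of vertices is at most C(m, n) = m! / (n!(m-n)!).
m = 10, n = 5
Numerator: 10 * 9 * 8 * 7 * 6
Denominator: 5! = 120
C(10, 5) = 252


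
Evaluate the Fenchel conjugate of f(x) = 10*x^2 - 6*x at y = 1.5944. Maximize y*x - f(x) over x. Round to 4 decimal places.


f*(y) = sup_x {y*x - a*x^2 - b*x} = sup_x {(y-b)*x - a*x^2}
FOC: (y - b) - 2a*x = 0 => x* = (y - b)/(2a)
x* = (1.5944 + 6)/(2*10) = 0.3797
f*(1.5944) = (y-b)^2/(4a) = (1.5944 + 6)^2/(4*10)
= 57.6749/40 = 1.4419


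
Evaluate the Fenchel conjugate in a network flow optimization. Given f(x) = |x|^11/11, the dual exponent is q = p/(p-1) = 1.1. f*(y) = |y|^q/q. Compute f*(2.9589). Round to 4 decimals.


The conjugate exponent q satisfies 1/p + 1/q = 1.
p = 11, so q = 11/(11 - 1) = 1.1
|y|^q = 2.9589^1.1 = 3.2979
f*(2.9589) = 3.2979 / 1.1 = 2.9981


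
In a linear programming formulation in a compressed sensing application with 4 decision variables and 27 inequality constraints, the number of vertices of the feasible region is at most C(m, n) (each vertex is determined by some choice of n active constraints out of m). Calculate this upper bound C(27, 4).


Each vertex corresponds to some choice of n active constraints out of m, so the number of vertices is at most C(m, n) = m! / (n!(m-n)!).
m = 27, n = 4
Numerator: 27 * 26 * 25 * 24
Denominator: 4! = 24
C(27, 4) = 17550


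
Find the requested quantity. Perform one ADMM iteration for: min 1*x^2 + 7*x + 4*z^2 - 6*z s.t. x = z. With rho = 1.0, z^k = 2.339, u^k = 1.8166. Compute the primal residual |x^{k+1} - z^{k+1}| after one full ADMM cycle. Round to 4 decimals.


ADMM iteration with rho = 1.0, z^k = 2.339, u^k = 1.8166
Step 1: x-update.
Minimize 1*x^2 + 7*x + (1.0/2)*(x - 2.339 + 1.8166)^2
FOC: (2*1 + 1.0)*x = -7 + 1.0*(2.339 - 1.8166)
x^{k+1} = -2.1592
Step 2: z-update.
Minimize 4*z^2 - 6*z + (1.0/2)*(-2.1592 - z + 1.8166)^2
FOC: (2*4 + 1.0)*z = 6 + 1.0*(-2.1592 + 1.8166)
z^{k+1} = 0.6286
Step 3: u-update.
u^{k+1} = 1.8166 - 2.1592 - 0.6286 = -0.9712
Step 4: Primal residual = |-2.1592 - 0.6286| = 2.7878


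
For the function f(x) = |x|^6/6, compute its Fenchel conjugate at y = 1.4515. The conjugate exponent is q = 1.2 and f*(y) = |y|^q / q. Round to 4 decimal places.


The conjugate exponent q satisfies 1/p + 1/q = 1.
p = 6, so q = 6/(6 - 1) = 1.2
|y|^q = 1.4515^1.2 = 1.5638
f*(1.4515) = 1.5638 / 1.2 = 1.3032


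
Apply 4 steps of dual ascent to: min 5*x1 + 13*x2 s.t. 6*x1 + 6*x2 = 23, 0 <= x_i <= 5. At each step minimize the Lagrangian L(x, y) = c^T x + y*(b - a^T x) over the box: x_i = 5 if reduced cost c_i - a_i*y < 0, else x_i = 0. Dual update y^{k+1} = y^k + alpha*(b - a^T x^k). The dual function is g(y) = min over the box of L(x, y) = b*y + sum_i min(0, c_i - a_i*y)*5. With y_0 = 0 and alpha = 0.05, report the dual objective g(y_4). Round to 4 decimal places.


Dual ascent for LP: min 5*x1 + 13*x2, 6*x1 + 6*x2 = 23, 0 <= x_i <= 5
Step 1: y^k = 0.0, reduced costs: (5.0, 13.0)
  x^k = (0.0, 0.0), subgradient = b - a^T x = 23.0
  y^{k+1} = 0.0 + 0.05*23.0 = 1.15
Step 2: y^k = 1.15, reduced costs: (-1.9, 6.1)
  x^k = (5.0, 0.0), subgradient = b - a^T x = -7.0
  y^{k+1} = 1.15 + 0.05*-7.0 = 0.8
Step 3: y^k = 0.8, reduced costs: (0.2, 8.2)
  x^k = (0.0, 0.0), subgradient = b - a^T x = 23.0
  y^{k+1} = 0.8 + 0.05*23.0 = 1.95
Step 4: y^k = 1.95, reduced costs: (-6.7, 1.3)
  x^k = (5.0, 0.0), subgradient = b - a^T x = -7.0
  y^{k+1} = 1.95 + 0.05*-7.0 = 1.6
Dual objective at y_4 = 1.6: reduced costs (-4.6, 3.4), box minimizer x = (5.0, 0.0)
g(y_4) = b*y + (c1 - a1*y)*x1 + (c2 - a2*y)*x2 = 23*1.6 + (-4.6)*5.0 + 3.4*0.0 = 36.8 - 23.0 + 0.0 = 13.8


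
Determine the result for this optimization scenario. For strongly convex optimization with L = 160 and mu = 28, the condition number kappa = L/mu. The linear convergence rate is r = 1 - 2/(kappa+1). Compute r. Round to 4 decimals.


Step 1: Compute the condition number.
kappa = L/mu = 160/28 = 5.7143
Step 2: Compute the convergence rate.
r = 1 - 2/(kappa + 1) = 1 - 2*mu/(L + mu) = (L - mu)/(L + mu) = 132/188 = 0.7021


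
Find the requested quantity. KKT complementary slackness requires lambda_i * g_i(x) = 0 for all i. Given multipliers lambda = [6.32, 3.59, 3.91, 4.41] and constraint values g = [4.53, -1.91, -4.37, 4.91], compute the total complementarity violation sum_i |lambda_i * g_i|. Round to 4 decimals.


KKT complementary slackness check:
lambda_1 * g_1 = 6.32 * 4.53 = 28.6296
lambda_2 * g_2 = 3.59 * -1.91 = -6.8569
lambda_3 * g_3 = 3.91 * -4.37 = -17.0867
lambda_4 * g_4 = 4.41 * 4.91 = 21.6531
Total violation = 28.6296 + 6.8569 + 17.0867 + 21.6531 = 74.2263


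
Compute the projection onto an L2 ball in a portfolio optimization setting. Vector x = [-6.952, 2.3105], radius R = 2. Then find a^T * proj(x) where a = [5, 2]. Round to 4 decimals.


Step 1: Compute ||x|| (intermediates to 6 decimals).
||x|| = sqrt((-6.952)^2 + 2.3105^2) = 7.325893
Step 2: Project.
Since ||x|| > R, scale = R/||x|| = 2/7.325893 = 0.273004, proj(x) = scale * x
proj(x) = [-1.897924, 0.630776]
Step 3: Dot product.
a^T * proj(x) = 5*(-1.897924) + 2*0.630776 = -8.2281


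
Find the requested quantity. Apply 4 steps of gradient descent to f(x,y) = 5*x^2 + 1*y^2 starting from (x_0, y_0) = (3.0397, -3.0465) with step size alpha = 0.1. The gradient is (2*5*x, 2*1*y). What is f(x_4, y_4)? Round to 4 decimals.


Gradient descent on f(x,y) = 5*x^2 + 1*y^2.
Starting point: (3.0397, -3.0465), alpha = 0.1
Step 1: grad_x = 2*5*3.0397 = 30.397, grad_y = 2*1*-3.0465 = -6.093
  x_1 = 3.0397 - 0.1*30.397 = 0.0
  y_1 = -3.0465 - 0.1*-6.093 = -2.4372
Step 2: grad_x = 2*5*0.0 = 0.0, grad_y = 2*1*-2.4372 = -4.8744
  x_2 = 0.0 - 0.1*0.0 = 0.0
  y_2 = -2.4372 - 0.1*-4.8744 = -1.9498
Step 3: grad_x = 2*5*0.0 = 0.0, grad_y = 2*1*-1.9498 = -3.8995
  x_3 = 0.0 - 0.1*0.0 = 0.0
  y_3 = -1.9498 - 0.1*-3.8995 = -1.5598
Step 4: grad_x = 2*5*0.0 = 0.0, grad_y = 2*1*-1.5598 = -3.1196
  x_4 = 0.0 - 0.1*0.0 = 0.0
  y_4 = -1.5598 - 0.1*-3.1196 = -1.2478
f(0.0, -1.2478) = 5*0.0^2 + 1*(-1.2478)^2 = 1.5571


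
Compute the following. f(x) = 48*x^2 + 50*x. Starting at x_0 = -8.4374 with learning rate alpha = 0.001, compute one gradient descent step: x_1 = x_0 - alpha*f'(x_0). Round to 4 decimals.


We compute the gradient at x_0 and apply the update.
f'(x) = 96*x + 50
f'(-8.4374) = 96*-8.4374 + 50 = -759.9904
x_1 = -8.4374 - 0.001*-759.9904 = -7.6774


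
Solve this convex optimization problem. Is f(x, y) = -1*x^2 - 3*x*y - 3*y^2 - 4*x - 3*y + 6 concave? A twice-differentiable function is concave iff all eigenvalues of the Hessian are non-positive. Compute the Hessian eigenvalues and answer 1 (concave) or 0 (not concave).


The Hessian of f(x,y) = -1*x^2 - 3*x*y - 3*y^2 - 4*x - 3*y + 6 is:
H = [[-2, -3], [-3, -6]]
Trace = -2 - 6 = -8
Determinant = -2*-6 - (-3)^2 = 3
Discriminant = (-8)^2 - 4*3 = 52.0
Eigenvalues: lambda_1 = -7.6056, lambda_2 = -0.3944
The function is concave.

1


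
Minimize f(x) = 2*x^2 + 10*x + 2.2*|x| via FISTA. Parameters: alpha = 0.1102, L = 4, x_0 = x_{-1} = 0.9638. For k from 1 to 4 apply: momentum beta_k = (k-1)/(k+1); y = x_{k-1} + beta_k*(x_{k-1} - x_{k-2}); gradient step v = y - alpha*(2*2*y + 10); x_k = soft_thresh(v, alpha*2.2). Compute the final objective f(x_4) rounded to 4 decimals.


FISTA on f(x) = 2*x^2 + 10*x + 2.2*|x|
L = 4, alpha = 0.1102
Iteration 1: beta = 0.0, y = 0.9638 + 0.0*(0.9638 - 0.9638) = 0.9638
  grad(y) = 13.8552, v = y - alpha*grad = -0.563
  prox(v) = soft_thresh(-0.563, 0.2424) = -0.3206
Iteration 2: beta = 0.3333, y = -0.3206 + 0.3333*(-0.3206 - 0.9638) = -0.7487
  grad(y) = 7.0051, v = y - alpha*grad = -1.5207
  prox(v) = soft_thresh(-1.5207, 0.2424) = -1.2783
Iteration 3: beta = 0.5, y = -1.2783 + 0.5*(-1.2783 + 0.3206) = -1.7571
  grad(y) = 2.9717, v = y - alpha*grad = -2.0846
  prox(v) = soft_thresh(-2.0846, 0.2424) = -1.8421
Iteration 4: beta = 0.6, y = -1.8421 + 0.6*(-1.8421 + 1.2783) = -2.1804
  grad(y) = 1.2782, v = y - alpha*grad = -2.3213
  prox(v) = soft_thresh(-2.3213, 0.2424) = -2.0789
f(x_4) = 2*(-2.0789)^2 + 10*(-2.0789) + 2.2*|-2.0789| = -7.5718


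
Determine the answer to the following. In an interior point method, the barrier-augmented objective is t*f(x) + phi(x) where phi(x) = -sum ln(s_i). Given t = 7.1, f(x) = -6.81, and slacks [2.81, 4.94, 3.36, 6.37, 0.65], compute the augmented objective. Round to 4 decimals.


Step 1: Compute log-barrier.
ln values: [1.0332, 1.5974, 1.2119, 1.8516, -0.4308]
phi = -(1.0332 + 1.5974 + 1.2119 + 1.8516 - 0.4308) = -5.2633
Step 2: Compute augmented objective.
t*f(x) = 7.1*-6.81 = -48.351
Total = -48.351 - 5.2633 = -53.6143


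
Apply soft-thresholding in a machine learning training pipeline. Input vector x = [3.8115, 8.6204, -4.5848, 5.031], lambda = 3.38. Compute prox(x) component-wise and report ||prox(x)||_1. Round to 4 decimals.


Soft-thresholding with lambda = 3.38:
prox(3.8115) = sign(3.8115)*max(|3.8115| - 3.38, 0) = 0.4315
prox(8.6204) = sign(8.6204)*max(|8.6204| - 3.38, 0) = 5.2404
prox(-4.5848) = sign(-4.5848)*max(|-4.5848| - 3.38, 0) = -1.2048
prox(5.031) = sign(5.031)*max(|5.031| - 3.38, 0) = 1.651
prox(x) = [0.4315, 5.2404, -1.2048, 1.651]
||prox(x)||_1 = 0.4315 + 5.2404 + 1.2048 + 1.651 = 8.5277


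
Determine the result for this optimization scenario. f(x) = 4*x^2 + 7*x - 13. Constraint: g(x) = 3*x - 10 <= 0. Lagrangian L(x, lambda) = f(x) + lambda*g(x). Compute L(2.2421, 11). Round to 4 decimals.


Step 1: Evaluate f(x).
f(2.2421) = 4*2.2421^2 + 7*2.2421 - 13 = 22.8027
Step 2: Evaluate g(x).
g(2.2421) = 3*2.2421 - 10 = -3.2737
Step 3: Compute Lagrangian.
L = 22.8027 + 11*-3.2737 = -13.208


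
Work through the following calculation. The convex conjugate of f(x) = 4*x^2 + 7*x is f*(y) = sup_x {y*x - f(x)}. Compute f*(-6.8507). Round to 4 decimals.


f*(y) = sup_x {y*x - a*x^2 - b*x} = sup_x {(y-b)*x - a*x^2}
FOC: (y - b) - 2a*x = 0 => x* = (y - b)/(2a)
x* = (-6.8507 - 7)/(2*4) = -1.7313
f*(-6.8507) = (y-b)^2/(4a) = (-6.8507 - 7)^2/(4*4)
= 191.8419/16 = 11.9901


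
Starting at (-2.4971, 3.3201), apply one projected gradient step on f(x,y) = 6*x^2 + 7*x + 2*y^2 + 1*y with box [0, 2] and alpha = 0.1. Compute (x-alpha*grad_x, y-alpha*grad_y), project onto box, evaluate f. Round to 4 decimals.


Step 1: Compute gradient at (-2.4971, 3.3201).
grad_x = 2*6*-2.4971 + 7 = -22.9652
grad_y = 2*2*3.3201 + 1 = 14.2804
Step 2: Gradient step.
x_raw = -2.4971 - 0.1*-22.9652 = -0.2006
y_raw = 3.3201 - 0.1*14.2804 = 1.8921
Step 3: Project onto [0, 2].
x_proj = clip(-0.2006) = 0.0
y_proj = clip(1.8921) = 1.8921
Step 4: Evaluate f.
f(0.0, 1.8921) = 9.0518


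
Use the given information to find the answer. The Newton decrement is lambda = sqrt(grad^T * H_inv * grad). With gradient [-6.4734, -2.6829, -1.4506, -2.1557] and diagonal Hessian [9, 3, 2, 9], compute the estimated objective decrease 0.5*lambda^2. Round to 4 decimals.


Step 1: H is diagonal, so H^(-1) * g = [-0.7193, -0.8943, -0.7253, -0.2395].
Step 2: g^T H^(-1) g = sum_i g_i^2 / H_ii
  = (-6.4734)^2/9 + (-2.6829)^2/3 + (-1.4506)^2/2 + (-2.1557)^2/9
  = 4.6561 + 2.3993 + 1.0521 + 0.5163 = 8.6239
Step 3: Objective decrease = 0.5 * g^T H^(-1) g = 4.3119


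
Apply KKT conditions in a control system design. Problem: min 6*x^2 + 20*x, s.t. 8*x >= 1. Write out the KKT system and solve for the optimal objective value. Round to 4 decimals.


Step 1: Try lambda = 0 (constraint inactive).
x_unc = -20/(2*6) = -1.6667
Check: 8*-1.6667 = -13.3336 < 1 -- violated!
Step 2: Constraint must be active: 8*x = 1
x* = 1/8 = 0.125
lambda = (2*6*0.125 + 20)/8 = 2.6875
Step 3: Compute optimal value.
f(x*) = 6*0.125^2 + 20*0.125 = 2.5938


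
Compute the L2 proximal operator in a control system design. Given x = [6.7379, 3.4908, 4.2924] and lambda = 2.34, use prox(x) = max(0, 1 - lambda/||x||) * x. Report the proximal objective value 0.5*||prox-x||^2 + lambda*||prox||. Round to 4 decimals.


Step 1: Compute ||x||.
||x|| = 8.7184
Step 2: Compute scaling factor.
scale = max(0, 1 - 2.34/8.7184) = 0.7316
Step 3: prox(x) = [4.9295, 2.5539, 3.1403]
||prox(x)|| = 6.3784
Step 4: Proximal objective.
0.5*||prox-x||^2 = 2.7378
lambda*||prox|| = 14.9255
Total = 17.6631


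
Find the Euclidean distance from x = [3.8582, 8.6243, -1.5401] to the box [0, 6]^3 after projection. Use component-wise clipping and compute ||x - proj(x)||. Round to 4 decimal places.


Project each component onto [0, 6].
clip(3.8582) = 3.8582, clip(8.6243) = 6.0, clip(-1.5401) = 0.0
Projection = [3.8582, 6.0, 0.0]
Squared diffs: [0.0, 6.887, 2.3719]
Distance = sqrt(9.2589) = 3.0428


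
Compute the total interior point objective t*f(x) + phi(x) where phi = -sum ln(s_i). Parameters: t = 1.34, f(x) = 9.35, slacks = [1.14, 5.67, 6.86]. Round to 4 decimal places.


Step 1: Compute log-barrier.
ln values: [0.131, 1.7352, 1.9257]
phi = -(0.131 + 1.7352 + 1.9257) = -3.7919
Step 2: Compute augmented objective.
t*f(x) = 1.34*9.35 = 12.529
Total = 12.529 - 3.7919 = 8.7371


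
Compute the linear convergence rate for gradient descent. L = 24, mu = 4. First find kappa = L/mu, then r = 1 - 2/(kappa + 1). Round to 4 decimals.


Step 1: Compute the condition number.
kappa = L/mu = 24/4 = 6.0
Step 2: Compute the convergence rate.
r = 1 - 2/(kappa + 1) = 1 - 2*mu/(L + mu) = (L - mu)/(L + mu) = 20/28 = 0.7143


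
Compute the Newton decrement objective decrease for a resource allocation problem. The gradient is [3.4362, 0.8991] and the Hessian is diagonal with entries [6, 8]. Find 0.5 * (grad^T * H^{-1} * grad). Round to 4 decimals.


Step 1: H is diagonal, so H^(-1) * g = [0.5727, 0.1124].
Step 2: g^T H^(-1) g = sum_i g_i^2 / H_ii
  = (3.4362)^2/6 + (0.8991)^2/8
  = 1.9679 + 0.101 = 2.069
Step 3: Objective decrease = 0.5 * g^T H^(-1) g = 1.0345


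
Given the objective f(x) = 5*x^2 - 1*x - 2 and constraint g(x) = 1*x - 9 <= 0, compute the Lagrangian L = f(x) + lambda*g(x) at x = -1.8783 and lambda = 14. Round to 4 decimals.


Step 1: Evaluate f(x).
f(-1.8783) = 5*(-1.8783)^2 - 1*(-1.8783) - 2 = 17.5184
Step 2: Evaluate g(x).
g(-1.8783) = 1*-1.8783 - 9 = -10.8783
Step 3: Compute Lagrangian.
L = 17.5184 + 14*-10.8783 = -134.7778


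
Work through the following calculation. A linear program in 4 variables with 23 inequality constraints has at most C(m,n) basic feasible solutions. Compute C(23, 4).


Each vertex corresponds to some choice of n active constraints out of m, so the number of vertices is at most C(m, n) = m! / (n!(m-n)!).
m = 23, n = 4
Numerator: 23 * 22 * 21 * 20
Denominator: 4! = 24
C(23, 4) = 8855


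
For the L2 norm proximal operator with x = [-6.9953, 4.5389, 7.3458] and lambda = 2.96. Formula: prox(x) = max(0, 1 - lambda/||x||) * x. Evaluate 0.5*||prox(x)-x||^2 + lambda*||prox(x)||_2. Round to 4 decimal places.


Step 1: Compute ||x||.
||x|| = 11.1129
Step 2: Compute scaling factor.
scale = max(0, 1 - 2.96/11.1129) = 0.7336
Step 3: prox(x) = [-5.1321, 3.3299, 5.3892]
||prox(x)|| = 8.1529
Step 4: Proximal objective.
0.5*||prox-x||^2 = 4.3808
lambda*||prox|| = 24.1326
Total = 28.5134


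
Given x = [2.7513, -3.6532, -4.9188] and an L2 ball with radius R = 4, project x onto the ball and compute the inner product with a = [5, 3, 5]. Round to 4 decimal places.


Step 1: Compute ||x|| (intermediates to 6 decimals).
||x|| = sqrt(2.7513^2 + (-3.6532)^2 + (-4.9188)^2) = 6.716406
Step 2: Project.
Since ||x|| > R, scale = R/||x|| = 4/6.716406 = 0.595557, proj(x) = scale * x
proj(x) = [1.638556, -2.175689, -2.929426]
Step 3: Dot product.
a^T * proj(x) = 5*1.638556 + 3*(-2.175689) + 5*(-2.929426) = -12.9814


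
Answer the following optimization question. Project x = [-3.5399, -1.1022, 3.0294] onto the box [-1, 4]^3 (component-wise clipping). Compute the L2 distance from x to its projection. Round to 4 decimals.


Project each component onto [-1, 4].
clip(-3.5399) = -1.0, clip(-1.1022) = -1.0, clip(3.0294) = 3.0294
Projection = [-1.0, -1.0, 3.0294]
Squared diffs: [6.4511, 0.0104, 0.0]
Distance = sqrt(6.4615) = 2.542


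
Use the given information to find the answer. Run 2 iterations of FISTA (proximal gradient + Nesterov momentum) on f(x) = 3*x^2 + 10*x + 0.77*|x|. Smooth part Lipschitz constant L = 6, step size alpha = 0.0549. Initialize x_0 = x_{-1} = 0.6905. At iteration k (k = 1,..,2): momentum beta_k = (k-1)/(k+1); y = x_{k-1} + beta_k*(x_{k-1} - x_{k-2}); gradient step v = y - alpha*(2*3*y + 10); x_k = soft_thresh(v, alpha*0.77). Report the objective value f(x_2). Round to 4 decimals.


FISTA on f(x) = 3*x^2 + 10*x + 0.77*|x|
L = 6, alpha = 0.0549
Iteration 1: beta = 0.0, y = 0.6905 + 0.0*(0.6905 - 0.6905) = 0.6905
  grad(y) = 14.143, v = y - alpha*grad = -0.086
  prox(v) = soft_thresh(-0.086, 0.0423) = -0.0437
Iteration 2: beta = 0.3333, y = -0.0437 + 0.3333*(-0.0437 - 0.6905) = -0.2884
  grad(y) = 8.2696, v = y - alpha*grad = -0.7424
  prox(v) = soft_thresh(-0.7424, 0.0423) = -0.7001
f(x_2) = 3*(-0.7001)^2 + 10*(-0.7001) + 0.77*|-0.7001| = -4.9917


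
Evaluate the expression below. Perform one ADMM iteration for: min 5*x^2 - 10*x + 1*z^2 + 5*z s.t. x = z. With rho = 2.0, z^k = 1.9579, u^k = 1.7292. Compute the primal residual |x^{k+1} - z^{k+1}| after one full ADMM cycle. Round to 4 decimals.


ADMM iteration with rho = 2.0, z^k = 1.9579, u^k = 1.7292
Step 1: x-update.
Minimize 5*x^2 - 10*x + (2.0/2)*(x - 1.9579 + 1.7292)^2
FOC: (2*5 + 2.0)*x = 10 + 2.0*(1.9579 - 1.7292)
x^{k+1} = 0.8715
Step 2: z-update.
Minimize 1*z^2 + 5*z + (2.0/2)*(0.8715 - z + 1.7292)^2
FOC: (2*1 + 2.0)*z = -5 + 2.0*(0.8715 + 1.7292)
z^{k+1} = 0.0503
Step 3: u-update.
u^{k+1} = 1.7292 + 0.8715 - 0.0503 = 2.5503
Step 4: Primal residual = |0.8715 - 0.0503| = 0.8211


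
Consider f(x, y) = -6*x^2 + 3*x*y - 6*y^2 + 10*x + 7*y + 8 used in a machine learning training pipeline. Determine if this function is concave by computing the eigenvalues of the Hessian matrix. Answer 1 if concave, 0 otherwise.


The Hessian of f(x,y) = -6*x^2 + 3*x*y - 6*y^2 + 10*x + 7*y + 8 is:
H = [[-12, 3], [3, -12]]
Trace = -12 - 12 = -24
Determinant = -12*-12 - (3)^2 = 135
Discriminant = (-24)^2 - 4*135 = 36.0
Eigenvalues: lambda_1 = -15.0, lambda_2 = -9.0
The function is concave.

1


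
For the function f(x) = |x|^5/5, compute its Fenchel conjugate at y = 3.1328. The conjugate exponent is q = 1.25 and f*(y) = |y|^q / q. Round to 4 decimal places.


The conjugate exponent q satisfies 1/p + 1/q = 1.
p = 5, so q = 5/(5 - 1) = 1.25
|y|^q = 3.1328^1.25 = 4.1679
f*(3.1328) = 4.1679 / 1.25 = 3.3343


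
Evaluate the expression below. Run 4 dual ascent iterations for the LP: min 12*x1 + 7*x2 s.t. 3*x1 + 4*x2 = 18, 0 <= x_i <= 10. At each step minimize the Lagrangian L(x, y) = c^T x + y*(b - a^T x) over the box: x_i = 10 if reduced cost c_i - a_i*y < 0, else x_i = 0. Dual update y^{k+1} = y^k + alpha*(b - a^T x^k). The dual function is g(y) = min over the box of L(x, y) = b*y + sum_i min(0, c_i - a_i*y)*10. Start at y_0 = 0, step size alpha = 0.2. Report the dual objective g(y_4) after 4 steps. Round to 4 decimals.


Dual ascent for LP: min 12*x1 + 7*x2, 3*x1 + 4*x2 = 18, 0 <= x_i <= 10
Step 1: y^k = 0.0, reduced costs: (12.0, 7.0)
  x^k = (0.0, 0.0), subgradient = b - a^T x = 18.0
  y^{k+1} = 0.0 + 0.2*18.0 = 3.6
Step 2: y^k = 3.6, reduced costs: (1.2, -7.4)
  x^k = (0.0, 10.0), subgradient = b - a^T x = -22.0
  y^{k+1} = 3.6 + 0.2*-22.0 = -0.8
Step 3: y^k = -0.8, reduced costs: (14.4, 10.2)
  x^k = (0.0, 0.0), subgradient = b - a^T x = 18.0
  y^{k+1} = -0.8 + 0.2*18.0 = 2.8
Step 4: y^k = 2.8, reduced costs: (3.6, -4.2)
  x^k = (0.0, 10.0), subgradient = b - a^T x = -22.0
  y^{k+1} = 2.8 + 0.2*-22.0 = -1.6
Dual objective at y_4 = -1.6: reduced costs (16.8, 13.4), box minimizer x = (0.0, 0.0)
g(y_4) = b*y + (c1 - a1*y)*x1 + (c2 - a2*y)*x2 = 18*(-1.6) + 16.8*0.0 + 13.4*0.0 = -28.8 + 0.0 + 0.0 = -28.8


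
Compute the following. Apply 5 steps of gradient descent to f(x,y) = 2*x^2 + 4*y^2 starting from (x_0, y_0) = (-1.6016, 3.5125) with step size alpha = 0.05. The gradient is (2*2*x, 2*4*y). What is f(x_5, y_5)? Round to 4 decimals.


Gradient descent on f(x,y) = 2*x^2 + 4*y^2.
Starting point: (-1.6016, 3.5125), alpha = 0.05
Step 1: grad_x = 2*2*-1.6016 = -6.4064, grad_y = 2*4*3.5125 = 28.1
  x_1 = -1.6016 - 0.05*-6.4064 = -1.2813
  y_1 = 3.5125 - 0.05*28.1 = 2.1075
Step 2: grad_x = 2*2*-1.2813 = -5.1251, grad_y = 2*4*2.1075 = 16.86
  x_2 = -1.2813 - 0.05*-5.1251 = -1.025
  y_2 = 2.1075 - 0.05*16.86 = 1.2645
Step 3: grad_x = 2*2*-1.025 = -4.1001, grad_y = 2*4*1.2645 = 10.116
  x_3 = -1.025 - 0.05*-4.1001 = -0.82
  y_3 = 1.2645 - 0.05*10.116 = 0.7587
Step 4: grad_x = 2*2*-0.82 = -3.2801, grad_y = 2*4*0.7587 = 6.0696
  x_4 = -0.82 - 0.05*-3.2801 = -0.656
  y_4 = 0.7587 - 0.05*6.0696 = 0.4552
Step 5: grad_x = 2*2*-0.656 = -2.6241, grad_y = 2*4*0.4552 = 3.6418
  x_5 = -0.656 - 0.05*-2.6241 = -0.5248
  y_5 = 0.4552 - 0.05*3.6418 = 0.2731
f(-0.5248, 0.2731) = 2*(-0.5248)^2 + 4*0.2731^2 = 0.8493


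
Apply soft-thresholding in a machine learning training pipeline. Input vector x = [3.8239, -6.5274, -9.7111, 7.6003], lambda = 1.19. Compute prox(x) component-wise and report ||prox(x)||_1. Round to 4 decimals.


Soft-thresholding with lambda = 1.19:
prox(3.8239) = sign(3.8239)*max(|3.8239| - 1.19, 0) = 2.6339
prox(-6.5274) = sign(-6.5274)*max(|-6.5274| - 1.19, 0) = -5.3374
prox(-9.7111) = sign(-9.7111)*max(|-9.7111| - 1.19, 0) = -8.5211
prox(7.6003) = sign(7.6003)*max(|7.6003| - 1.19, 0) = 6.4103
prox(x) = [2.6339, -5.3374, -8.5211, 6.4103]
||prox(x)||_1 = 2.6339 + 5.3374 + 8.5211 + 6.4103 = 22.9027


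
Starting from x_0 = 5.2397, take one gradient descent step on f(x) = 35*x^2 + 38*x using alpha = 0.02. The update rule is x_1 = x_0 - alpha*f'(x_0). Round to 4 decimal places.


We compute the gradient at x_0 and apply the update.
f'(x) = 70*x + 38
f'(5.2397) = 70*5.2397 + 38 = 404.779
x_1 = 5.2397 - 0.02*404.779 = -2.8559


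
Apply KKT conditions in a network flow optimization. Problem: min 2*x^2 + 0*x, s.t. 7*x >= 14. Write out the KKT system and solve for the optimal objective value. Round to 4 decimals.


Step 1: Try lambda = 0 (constraint inactive).
x_unc = 0/(2*2) = 0.0
Check: 7*0.0 = 0.0 < 14 -- violated!
Step 2: Constraint must be active: 7*x = 14
x* = 14/7 = 2.0
lambda = (2*2*2.0 + 0)/7 = 1.1429
Step 3: Compute optimal value.
f(x*) = 2*2.0^2 + 0*2.0 = 8.0


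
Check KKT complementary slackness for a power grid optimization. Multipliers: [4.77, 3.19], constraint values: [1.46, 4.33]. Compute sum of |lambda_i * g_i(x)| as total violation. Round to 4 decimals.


KKT complementary slackness check:
lambda_1 * g_1 = 4.77 * 1.46 = 6.9642
lambda_2 * g_2 = 3.19 * 4.33 = 13.8127
Total violation = 6.9642 + 13.8127 = 20.7769


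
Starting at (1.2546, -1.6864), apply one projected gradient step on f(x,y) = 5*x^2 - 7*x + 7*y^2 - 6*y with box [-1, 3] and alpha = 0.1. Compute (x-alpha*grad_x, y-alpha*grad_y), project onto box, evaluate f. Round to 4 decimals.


Step 1: Compute gradient at (1.2546, -1.6864).
grad_x = 2*5*1.2546 - 7 = 5.546
grad_y = 2*7*-1.6864 - 6 = -29.6096
Step 2: Gradient step.
x_raw = 1.2546 - 0.1*5.546 = 0.7
y_raw = -1.6864 - 0.1*-29.6096 = 1.2746
Step 3: Project onto [-1, 3].
x_proj = clip(0.7) = 0.7
y_proj = clip(1.2746) = 1.2746
Step 4: Evaluate f.
f(0.7, 1.2746) = 1.2742


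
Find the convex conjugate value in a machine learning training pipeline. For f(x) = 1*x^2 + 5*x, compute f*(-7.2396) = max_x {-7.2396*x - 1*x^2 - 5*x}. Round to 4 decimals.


f*(y) = sup_x {y*x - a*x^2 - b*x} = sup_x {(y-b)*x - a*x^2}
FOC: (y - b) - 2a*x = 0 => x* = (y - b)/(2a)
x* = (-7.2396 - 5)/(2*1) = -6.1198
f*(-7.2396) = (y-b)^2/(4a) = (-7.2396 - 5)^2/(4*1)
= 149.8078/4 = 37.452


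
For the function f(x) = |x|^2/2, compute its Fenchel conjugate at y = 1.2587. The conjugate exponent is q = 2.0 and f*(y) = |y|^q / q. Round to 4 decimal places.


The conjugate exponent q satisfies 1/p + 1/q = 1.
p = 2, so q = 2/(2 - 1) = 2.0
|y|^q = 1.2587^2.0 = 1.5843
f*(1.2587) = 1.5843 / 2.0 = 0.7922


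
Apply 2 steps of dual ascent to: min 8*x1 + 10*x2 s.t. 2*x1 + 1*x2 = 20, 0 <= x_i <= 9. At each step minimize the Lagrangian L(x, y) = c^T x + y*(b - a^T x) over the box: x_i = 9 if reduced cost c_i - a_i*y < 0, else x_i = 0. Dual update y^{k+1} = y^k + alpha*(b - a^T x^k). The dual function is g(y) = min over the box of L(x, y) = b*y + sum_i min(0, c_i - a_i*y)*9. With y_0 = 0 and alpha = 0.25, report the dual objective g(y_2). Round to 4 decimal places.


Dual ascent for LP: min 8*x1 + 10*x2, 2*x1 + 1*x2 = 20, 0 <= x_i <= 9
Step 1: y^k = 0.0, reduced costs: (8.0, 10.0)
  x^k = (0.0, 0.0), subgradient = b - a^T x = 20.0
  y^{k+1} = 0.0 + 0.25*20.0 = 5.0
Step 2: y^k = 5.0, reduced costs: (-2.0, 5.0)
  x^k = (9.0, 0.0), subgradient = b - a^T x = 2.0
  y^{k+1} = 5.0 + 0.25*2.0 = 5.5
Dual objective at y_2 = 5.5: reduced costs (-3.0, 4.5), box minimizer x = (9.0, 0.0)
g(y_2) = b*y + (c1 - a1*y)*x1 + (c2 - a2*y)*x2 = 20*5.5 + (-3.0)*9.0 + 4.5*0.0 = 110.0 - 27.0 + 0.0 = 83.0


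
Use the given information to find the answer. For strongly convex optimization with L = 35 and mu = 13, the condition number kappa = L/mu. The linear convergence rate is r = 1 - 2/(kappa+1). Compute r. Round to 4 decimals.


Step 1: Compute the condition number.
kappa = L/mu = 35/13 = 2.6923
Step 2: Compute the convergence rate.
r = 1 - 2/(kappa + 1) = 1 - 2*mu/(L + mu) = (L - mu)/(L + mu) = 22/48 = 0.4583


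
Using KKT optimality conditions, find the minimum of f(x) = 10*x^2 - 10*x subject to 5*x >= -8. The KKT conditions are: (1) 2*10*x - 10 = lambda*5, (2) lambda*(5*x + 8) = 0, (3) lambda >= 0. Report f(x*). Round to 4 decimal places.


Step 1: Try lambda = 0 (constraint inactive).
Stationarity: 2*10*x - 10 = 0
x* = 10/(2*10) = 0.5
Check constraint: 5*0.5 = 2.5 >= -8 -- satisfied.
Step 2: Compute optimal value.
f(x*) = 10*0.5^2 - 10*0.5 = -2.5


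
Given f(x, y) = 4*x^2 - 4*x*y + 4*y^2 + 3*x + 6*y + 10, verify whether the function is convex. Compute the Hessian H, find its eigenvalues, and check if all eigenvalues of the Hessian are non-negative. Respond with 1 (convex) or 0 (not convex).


The Hessian of f(x,y) = 4*x^2 - 4*x*y + 4*y^2 + 3*x + 6*y + 10 is:
H = [[8, -4], [-4, 8]]
Trace = 8 + 8 = 16
Determinant = 8*8 - (-4)^2 = 48
Discriminant = (16)^2 - 4*48 = 64.0
Eigenvalues: lambda_1 = 4.0, lambda_2 = 12.0
The function is convex.

1


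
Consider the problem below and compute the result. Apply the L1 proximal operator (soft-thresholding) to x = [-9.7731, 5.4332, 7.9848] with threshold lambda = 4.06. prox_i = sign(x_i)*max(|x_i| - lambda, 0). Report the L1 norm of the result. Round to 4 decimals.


Soft-thresholding with lambda = 4.06:
prox(-9.7731) = sign(-9.7731)*max(|-9.7731| - 4.06, 0) = -5.7131
prox(5.4332) = sign(5.4332)*max(|5.4332| - 4.06, 0) = 1.3732
prox(7.9848) = sign(7.9848)*max(|7.9848| - 4.06, 0) = 3.9248
prox(x) = [-5.7131, 1.3732, 3.9248]
||prox(x)||_1 = 5.7131 + 1.3732 + 3.9248 = 11.0111


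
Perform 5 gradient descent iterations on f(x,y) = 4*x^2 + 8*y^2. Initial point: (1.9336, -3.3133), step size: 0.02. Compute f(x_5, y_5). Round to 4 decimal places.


Gradient descent on f(x,y) = 4*x^2 + 8*y^2.
Starting point: (1.9336, -3.3133), alpha = 0.02
Step 1: grad_x = 2*4*1.9336 = 15.4688, grad_y = 2*8*-3.3133 = -53.0128
  x_1 = 1.9336 - 0.02*15.4688 = 1.6242
  y_1 = -3.3133 - 0.02*-53.0128 = -2.253
Step 2: grad_x = 2*4*1.6242 = 12.9938, grad_y = 2*8*-2.253 = -36.0487
  x_2 = 1.6242 - 0.02*12.9938 = 1.3643
  y_2 = -2.253 - 0.02*-36.0487 = -1.5321
Step 3: grad_x = 2*4*1.3643 = 10.9148, grad_y = 2*8*-1.5321 = -24.5131
  x_3 = 1.3643 - 0.02*10.9148 = 1.1461
  y_3 = -1.5321 - 0.02*-24.5131 = -1.0418
Step 4: grad_x = 2*4*1.1461 = 9.1684, grad_y = 2*8*-1.0418 = -16.6689
  x_4 = 1.1461 - 0.02*9.1684 = 0.9627
  y_4 = -1.0418 - 0.02*-16.6689 = -0.7084
Step 5: grad_x = 2*4*0.9627 = 7.7015, grad_y = 2*8*-0.7084 = -11.3349
  x_5 = 0.9627 - 0.02*7.7015 = 0.8087
  y_5 = -0.7084 - 0.02*-11.3349 = -0.4817
f(0.8087, -0.4817) = 4*0.8087^2 + 8*(-0.4817)^2 = 4.4722


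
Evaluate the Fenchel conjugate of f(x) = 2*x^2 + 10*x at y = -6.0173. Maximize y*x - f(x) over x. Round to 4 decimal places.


f*(y) = sup_x {y*x - a*x^2 - b*x} = sup_x {(y-b)*x - a*x^2}
FOC: (y - b) - 2a*x = 0 => x* = (y - b)/(2a)
x* = (-6.0173 - 10)/(2*2) = -4.0043
f*(-6.0173) = (y-b)^2/(4a) = (-6.0173 - 10)^2/(4*2)
= 256.5539/8 = 32.0692


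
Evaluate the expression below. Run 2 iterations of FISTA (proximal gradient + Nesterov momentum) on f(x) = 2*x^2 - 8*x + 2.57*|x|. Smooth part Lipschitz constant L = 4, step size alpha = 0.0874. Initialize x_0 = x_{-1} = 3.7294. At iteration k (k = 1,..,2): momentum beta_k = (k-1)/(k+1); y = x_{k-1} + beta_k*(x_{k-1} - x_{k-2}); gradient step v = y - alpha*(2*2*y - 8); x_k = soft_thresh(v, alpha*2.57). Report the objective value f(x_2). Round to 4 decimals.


FISTA on f(x) = 2*x^2 - 8*x + 2.57*|x|
L = 4, alpha = 0.0874
Iteration 1: beta = 0.0, y = 3.7294 + 0.0*(3.7294 - 3.7294) = 3.7294
  grad(y) = 6.9176, v = y - alpha*grad = 3.1248
  prox(v) = soft_thresh(3.1248, 0.2246) = 2.9002
Iteration 2: beta = 0.3333, y = 2.9002 + 0.3333*(2.9002 - 3.7294) = 2.6238
  grad(y) = 2.4951, v = y - alpha*grad = 2.4057
  prox(v) = soft_thresh(2.4057, 0.2246) = 2.1811
f(x_2) = 2*2.1811^2 - 8*2.1811 + 2.57*|2.1811| = -2.329


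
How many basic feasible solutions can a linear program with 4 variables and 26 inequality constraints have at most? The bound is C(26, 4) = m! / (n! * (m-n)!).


Each vertex corresponds to some choice of n active constraints out of m, so the number of vertices is at most C(m, n) = m! / (n!(m-n)!).
m = 26, n = 4
Numerator: 26 * 25 * 24 * 23
Denominator: 4! = 24
C(26, 4) = 14950


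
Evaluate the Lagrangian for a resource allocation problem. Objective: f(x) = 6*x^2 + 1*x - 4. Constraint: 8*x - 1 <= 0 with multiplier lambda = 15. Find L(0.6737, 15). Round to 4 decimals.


Step 1: Evaluate f(x).
f(0.6737) = 6*0.6737^2 + 1*0.6737 - 4 = -0.6031
Step 2: Evaluate g(x).
g(0.6737) = 8*0.6737 - 1 = 4.3896
Step 3: Compute Lagrangian.
L = -0.6031 + 15*4.3896 = 65.2409


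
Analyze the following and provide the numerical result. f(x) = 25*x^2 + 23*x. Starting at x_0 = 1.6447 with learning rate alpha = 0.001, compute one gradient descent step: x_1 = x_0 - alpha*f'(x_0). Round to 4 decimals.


We compute the gradient at x_0 and apply the update.
f'(x) = 50*x + 23
f'(1.6447) = 50*1.6447 + 23 = 105.235
x_1 = 1.6447 - 0.001*105.235 = 1.5395


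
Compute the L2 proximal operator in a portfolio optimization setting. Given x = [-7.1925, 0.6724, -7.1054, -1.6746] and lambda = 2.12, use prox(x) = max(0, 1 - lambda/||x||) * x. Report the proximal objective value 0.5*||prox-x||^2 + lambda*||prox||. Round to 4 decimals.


Step 1: Compute ||x||.
||x|| = 10.2701
Step 2: Compute scaling factor.
scale = max(0, 1 - 2.12/10.2701) = 0.7936
Step 3: prox(x) = [-5.7078, 0.5336, -5.6387, -1.3289]
||prox(x)|| = 8.1501
Step 4: Proximal objective.
0.5*||prox-x||^2 = 2.2472
lambda*||prox|| = 17.2782
Total = 19.5254


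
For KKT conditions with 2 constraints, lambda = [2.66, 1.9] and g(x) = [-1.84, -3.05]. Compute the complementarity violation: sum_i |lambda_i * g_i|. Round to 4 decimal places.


KKT complementary slackness check:
lambda_1 * g_1 = 2.66 * -1.84 = -4.8944
lambda_2 * g_2 = 1.9 * -3.05 = -5.795
Total violation = 4.8944 + 5.795 = 10.6894


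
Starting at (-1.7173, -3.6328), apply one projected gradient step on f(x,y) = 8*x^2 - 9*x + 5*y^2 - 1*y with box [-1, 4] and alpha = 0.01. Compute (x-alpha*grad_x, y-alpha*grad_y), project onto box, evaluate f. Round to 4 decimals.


Step 1: Compute gradient at (-1.7173, -3.6328).
grad_x = 2*8*-1.7173 - 9 = -36.4768
grad_y = 2*5*-3.6328 - 1 = -37.328
Step 2: Gradient step.
x_raw = -1.7173 - 0.01*-36.4768 = -1.3525
y_raw = -3.6328 - 0.01*-37.328 = -3.2595
Step 3: Project onto [-1, 4].
x_proj = clip(-1.3525) = -1.0
y_proj = clip(-3.2595) = -1.0
Step 4: Evaluate f.
f(-1.0, -1.0) = 23.0


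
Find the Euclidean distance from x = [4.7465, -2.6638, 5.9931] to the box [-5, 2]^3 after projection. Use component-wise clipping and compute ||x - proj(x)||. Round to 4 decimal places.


Project each component onto [-5, 2].
clip(4.7465) = 2.0, clip(-2.6638) = -2.6638, clip(5.9931) = 2.0
Projection = [2.0, -2.6638, 2.0]
Squared diffs: [7.5433, 0.0, 15.9448]
Distance = sqrt(23.4881) = 4.8465


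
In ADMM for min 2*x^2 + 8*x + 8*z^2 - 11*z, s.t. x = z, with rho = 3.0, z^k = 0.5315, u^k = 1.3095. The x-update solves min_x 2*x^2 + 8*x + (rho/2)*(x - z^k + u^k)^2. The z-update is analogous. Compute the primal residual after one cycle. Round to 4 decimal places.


ADMM iteration with rho = 3.0, z^k = 0.5315, u^k = 1.3095
Step 1: x-update.
Minimize 2*x^2 + 8*x + (3.0/2)*(x - 0.5315 + 1.3095)^2
FOC: (2*2 + 3.0)*x = -8 + 3.0*(0.5315 - 1.3095)
x^{k+1} = -1.4763
Step 2: z-update.
Minimize 8*z^2 - 11*z + (3.0/2)*(-1.4763 - z + 1.3095)^2
FOC: (2*8 + 3.0)*z = 11 + 3.0*(-1.4763 + 1.3095)
z^{k+1} = 0.5526
Step 3: u-update.
u^{k+1} = 1.3095 - 1.4763 - 0.5526 = -0.7194
Step 4: Primal residual = |-1.4763 - 0.5526| = 2.0289


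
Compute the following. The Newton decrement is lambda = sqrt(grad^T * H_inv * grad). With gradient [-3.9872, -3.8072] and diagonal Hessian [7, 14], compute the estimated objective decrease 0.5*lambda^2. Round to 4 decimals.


Step 1: H is diagonal, so H^(-1) * g = [-0.5696, -0.2719].
Step 2: g^T H^(-1) g = sum_i g_i^2 / H_ii
  = (-3.9872)^2/7 + (-3.8072)^2/14
  = 2.2711 + 1.0353 = 3.3064
Step 3: Objective decrease = 0.5 * g^T H^(-1) g = 1.6532


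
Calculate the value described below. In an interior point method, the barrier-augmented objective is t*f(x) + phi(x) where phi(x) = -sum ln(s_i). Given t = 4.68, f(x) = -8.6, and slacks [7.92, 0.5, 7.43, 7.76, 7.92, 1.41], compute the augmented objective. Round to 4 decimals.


Step 1: Compute log-barrier.
ln values: [2.0694, -0.6931, 2.0055, 2.049, 2.0694, 0.3436]
phi = -(2.0694 - 0.6931 + 2.0055 + 2.049 + 2.0694 + 0.3436) = -7.8437
Step 2: Compute augmented objective.
t*f(x) = 4.68*-8.6 = -40.248
Total = -40.248 - 7.8437 = -48.0917


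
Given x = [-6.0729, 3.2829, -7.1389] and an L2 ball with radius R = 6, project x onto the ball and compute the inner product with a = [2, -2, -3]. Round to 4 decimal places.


Step 1: Compute ||x|| (intermediates to 6 decimals).
||x|| = sqrt((-6.0729)^2 + 3.2829^2 + (-7.1389)^2) = 9.930833
Step 2: Project.
Since ||x|| > R, scale = R/||x|| = 6/9.930833 = 0.604179, proj(x) = scale * x
proj(x) = [-3.669119, 1.983459, -4.313173]
Step 3: Dot product.
a^T * proj(x) = 2*(-3.669119) - 2*1.983459 - 3*(-4.313173) = 1.6344
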